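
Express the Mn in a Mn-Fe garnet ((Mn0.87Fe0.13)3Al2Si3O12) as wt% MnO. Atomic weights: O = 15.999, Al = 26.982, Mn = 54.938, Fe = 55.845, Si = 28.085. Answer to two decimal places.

Formula mass = 495.375 g/mol.
2.61 Mn → 2.6100 mol MnO per formula unit; M(MnO) = 70.937, so MnO mass = 185.146 g.
185.146/495.375 × 100 = 37.37 wt%.

37.37 wt%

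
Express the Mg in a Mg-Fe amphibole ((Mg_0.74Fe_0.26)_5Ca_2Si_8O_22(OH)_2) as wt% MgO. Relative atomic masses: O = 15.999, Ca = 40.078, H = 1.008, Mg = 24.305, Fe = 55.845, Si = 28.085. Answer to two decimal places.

M((Mg_0.74Fe_0.26)_5Ca_2Si_8O_22(OH)_2) = 853.355 g/mol; M(MgO) = 40.304 g/mol.
Moles MgO per formula unit = 3.70 Mg ÷ 1 = 3.7000.
MgO fraction = (3.7000 × 40.304) / 853.355 = 149.125/853.355 = 0.1748.

17.48 wt%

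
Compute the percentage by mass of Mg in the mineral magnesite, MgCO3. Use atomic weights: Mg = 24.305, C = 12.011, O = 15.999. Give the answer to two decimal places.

28.83 weight percent

Formula mass = 1·24.305 + 1·12.011 + 3·15.999 = 84.313 g/mol, of which 24.305 g is Mg.
So Mg makes up 24.305/84.313 = 0.2883 of the mass, i.e. 28.83%.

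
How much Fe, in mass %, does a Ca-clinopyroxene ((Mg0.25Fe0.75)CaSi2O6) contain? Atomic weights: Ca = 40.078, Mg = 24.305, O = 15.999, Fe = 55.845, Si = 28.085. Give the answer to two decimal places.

M((Mg0.25Fe0.75)CaSi2O6) = 240.202 g/mol.
Fe contributes 0.75 × 55.845 = 41.884 g per mole.
41.884/240.202 = 0.1744 → 17.44%.

17.44 mass %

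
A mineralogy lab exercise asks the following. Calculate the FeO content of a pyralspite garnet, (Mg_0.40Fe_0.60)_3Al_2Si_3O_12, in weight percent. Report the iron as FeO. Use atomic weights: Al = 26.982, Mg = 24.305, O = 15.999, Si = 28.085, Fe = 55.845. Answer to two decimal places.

Formula mass = 459.894 g/mol.
1.80 Fe → 1.8000 mol FeO per formula unit; M(FeO) = 71.844, so FeO mass = 129.319 g.
129.319/459.894 × 100 = 28.12 wt%.

28.12 wt%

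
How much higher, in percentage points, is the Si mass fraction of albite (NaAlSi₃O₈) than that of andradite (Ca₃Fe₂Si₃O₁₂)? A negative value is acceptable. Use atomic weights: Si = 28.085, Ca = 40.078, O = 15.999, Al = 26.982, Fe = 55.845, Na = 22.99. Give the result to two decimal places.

15.55 percentage points

Si in NaAlSi₃O₈: molar mass 262.219 g/mol; 3×28.085 = 84.255 g → 32.13 wt%.
Si in Ca₃Fe₂Si₃O₁₂: molar mass 508.167 g/mol; 3×28.085 = 84.255 g → 16.58 wt%.
Difference = 32.13 − 16.58 = 15.55 percentage points.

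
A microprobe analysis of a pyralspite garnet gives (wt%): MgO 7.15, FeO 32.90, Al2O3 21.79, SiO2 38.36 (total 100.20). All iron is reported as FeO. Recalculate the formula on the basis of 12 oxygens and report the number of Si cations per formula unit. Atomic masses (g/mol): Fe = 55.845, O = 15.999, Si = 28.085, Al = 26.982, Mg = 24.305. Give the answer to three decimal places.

3.001 Si apfu

7.15 wt% MgO ÷ 40.304 g/mol = 0.17740 mol, giving 0.17740 Mg and 0.17740 O.
32.90 wt% FeO ÷ 71.844 g/mol = 0.45794 mol, giving 0.45794 Fe and 0.45794 O.
21.79 wt% Al2O3 ÷ 101.961 g/mol = 0.21371 mol, giving 0.42742 Al and 0.64113 O.
38.36 wt% SiO2 ÷ 60.083 g/mol = 0.63845 mol, giving 0.63845 Si and 1.27690 O.
Oxygen sums to 2.55337; scaling by 12/2.55337 = 4.69967 puts the formula on 12 O.
Si: 0.63845 × 4.69967 = 3.001 atoms per formula unit.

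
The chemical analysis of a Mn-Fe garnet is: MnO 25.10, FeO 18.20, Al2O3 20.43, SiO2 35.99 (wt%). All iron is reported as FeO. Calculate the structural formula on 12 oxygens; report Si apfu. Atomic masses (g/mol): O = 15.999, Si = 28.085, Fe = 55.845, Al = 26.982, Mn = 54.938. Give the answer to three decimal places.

MnO (M=70.937): mol = 0.35384; Mn = 0.35384, O = 0.35384.
FeO (M=71.844): mol = 0.25333; Fe = 0.25333, O = 0.25333.
Al2O3 (M=101.961): mol = 0.20037; Al = 0.40074, O = 0.60111.
SiO2 (M=60.083): mol = 0.59900; Si = 0.59900, O = 1.19800.
ΣO = 2.40628; factor = 12/ΣO = 4.98695.
Si apfu = 0.59900 × 4.98695 = 2.987.

2.987 Si apfu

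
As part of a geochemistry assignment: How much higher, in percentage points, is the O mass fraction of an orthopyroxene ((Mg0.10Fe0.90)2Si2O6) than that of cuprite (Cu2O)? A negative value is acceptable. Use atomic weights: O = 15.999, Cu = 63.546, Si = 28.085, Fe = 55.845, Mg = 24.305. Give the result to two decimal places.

26.09 percentage points

M((Mg0.10Fe0.90)2Si2O6) = 257.546 g/mol, so wt% O = 95.994/257.546 × 100 = 37.27%.
M(Cu2O) = 143.091 g/mol, so wt% O = 15.999/143.091 × 100 = 11.18%.
37.27 − 11.18 = 26.09 pp.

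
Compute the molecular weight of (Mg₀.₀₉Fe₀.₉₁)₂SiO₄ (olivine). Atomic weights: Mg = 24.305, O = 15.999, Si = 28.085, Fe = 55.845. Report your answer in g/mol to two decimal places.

198.09 g/mol

Mg: 0.18 × 24.305 = 4.3749
Fe: 1.82 × 55.845 = 101.6379
Si: 1 × 28.085 = 28.0850
O: 4 × 15.999 = 63.9960
Summing the contributions gives the formula mass.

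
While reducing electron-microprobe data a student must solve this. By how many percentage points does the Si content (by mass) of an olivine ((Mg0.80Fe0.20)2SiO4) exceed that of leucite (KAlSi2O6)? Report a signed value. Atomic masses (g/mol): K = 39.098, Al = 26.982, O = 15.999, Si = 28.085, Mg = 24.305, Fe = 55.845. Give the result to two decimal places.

-7.42 percentage points

First mineral: 28.085 g Si in 153.307 g formula = 18.32 wt% Si.
Second mineral: 56.170 g Si in 218.244 g formula = 25.74 wt% Si.
18.32% − 25.74% gives a difference of -7.42 percentage points.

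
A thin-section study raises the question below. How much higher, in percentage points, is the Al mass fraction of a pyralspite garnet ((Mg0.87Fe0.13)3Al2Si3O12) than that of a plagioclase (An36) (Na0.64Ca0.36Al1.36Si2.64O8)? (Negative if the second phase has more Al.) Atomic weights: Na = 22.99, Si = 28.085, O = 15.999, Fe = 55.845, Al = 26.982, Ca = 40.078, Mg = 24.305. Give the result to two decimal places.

-0.70 percentage points

Al in (Mg0.87Fe0.13)3Al2Si3O12: molar mass 415.423 g/mol; 2×26.982 = 53.964 g → 12.99 wt%.
Al in Na0.64Ca0.36Al1.36Si2.64O8: molar mass 267.974 g/mol; 1.36×26.982 = 36.696 g → 13.69 wt%.
Difference = 12.99 − 13.69 = -0.70 percentage points.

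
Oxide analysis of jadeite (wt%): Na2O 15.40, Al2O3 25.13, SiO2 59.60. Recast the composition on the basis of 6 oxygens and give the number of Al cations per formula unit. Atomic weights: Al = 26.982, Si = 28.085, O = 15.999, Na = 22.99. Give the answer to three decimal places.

15.40 wt% Na2O ÷ 61.979 g/mol = 0.24847 mol, giving 0.49694 Na and 0.24847 O.
25.13 wt% Al2O3 ÷ 101.961 g/mol = 0.24647 mol, giving 0.49294 Al and 0.73941 O.
59.60 wt% SiO2 ÷ 60.083 g/mol = 0.99196 mol, giving 0.99196 Si and 1.98392 O.
Oxygen sums to 2.97180; scaling by 6/2.97180 = 2.01898 puts the formula on 6 O.
Al: 0.49294 × 2.01898 = 0.995 atoms per formula unit.

0.995 Al apfu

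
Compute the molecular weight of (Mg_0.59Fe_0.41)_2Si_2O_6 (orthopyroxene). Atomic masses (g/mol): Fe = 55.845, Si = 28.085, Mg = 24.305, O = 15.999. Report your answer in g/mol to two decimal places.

Mg: 1.18 × 24.305 = 28.6799
Fe: 0.82 × 55.845 = 45.7929
Si: 2 × 28.085 = 56.1700
O: 6 × 15.999 = 95.9940
Summing the contributions gives the formula mass.

226.64 g/mol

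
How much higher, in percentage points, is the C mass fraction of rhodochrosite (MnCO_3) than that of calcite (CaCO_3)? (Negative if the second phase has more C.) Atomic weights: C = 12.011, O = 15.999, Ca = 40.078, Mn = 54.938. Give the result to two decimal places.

-1.55 percentage points

First mineral: 12.011 g C in 114.946 g formula = 10.45 wt% C.
Second mineral: 12.011 g C in 100.086 g formula = 12.00 wt% C.
10.45% − 12.00% gives a difference of -1.55 percentage points.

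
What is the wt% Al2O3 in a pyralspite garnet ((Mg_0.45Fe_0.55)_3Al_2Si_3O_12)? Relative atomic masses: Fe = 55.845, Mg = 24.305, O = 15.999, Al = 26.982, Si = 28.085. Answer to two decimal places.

Molar mass of (Mg_0.45Fe_0.55)_3Al_2Si_3O_12 = 1.35*24.305 + 1.65*55.845 + 2*26.982 + 3*28.085 + 12*15.999 = 455.163 g/mol.
Each formula unit contains 2 Al, equivalent to 2/2 = 1.0000 mol Al2O3.
M(Al2O3) = 2×26.982 + 3×15.999 = 101.961 g/mol.
Mass of Al2O3 per formula unit = 1.0000 × 101.961 = 101.961 g.
Al2O3 wt% = 101.961 / 455.163 × 100 = 22.40%.

22.40 wt%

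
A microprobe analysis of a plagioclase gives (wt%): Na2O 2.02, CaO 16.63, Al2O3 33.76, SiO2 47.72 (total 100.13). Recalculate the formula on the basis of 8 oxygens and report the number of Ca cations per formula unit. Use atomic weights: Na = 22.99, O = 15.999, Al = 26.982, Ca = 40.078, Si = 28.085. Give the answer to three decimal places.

0.815 Ca apfu

Na2O: 2.02/61.979 = 0.03259 mol → 0.06518 mol Na, 0.03259 mol O.
CaO: 16.63/56.077 = 0.29656 mol → 0.29656 mol Ca, 0.29656 mol O.
Al2O3: 33.76/101.961 = 0.33111 mol → 0.66222 mol Al, 0.99333 mol O.
SiO2: 47.72/60.083 = 0.79423 mol → 0.79423 mol Si, 1.58846 mol O.
Total oxygen = 2.91094 mol. Normalization factor = 8/2.91094 = 2.74825.
Ca per 8 O = 0.29656 × 2.74825 = 0.815.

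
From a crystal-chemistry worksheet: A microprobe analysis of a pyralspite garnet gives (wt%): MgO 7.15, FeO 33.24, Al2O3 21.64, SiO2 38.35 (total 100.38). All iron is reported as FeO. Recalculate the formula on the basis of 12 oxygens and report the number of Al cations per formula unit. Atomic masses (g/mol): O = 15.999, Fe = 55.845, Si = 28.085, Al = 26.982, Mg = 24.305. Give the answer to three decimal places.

7.15 wt% MgO ÷ 40.304 g/mol = 0.17740 mol, giving 0.17740 Mg and 0.17740 O.
33.24 wt% FeO ÷ 71.844 g/mol = 0.46267 mol, giving 0.46267 Fe and 0.46267 O.
21.64 wt% Al2O3 ÷ 101.961 g/mol = 0.21224 mol, giving 0.42448 Al and 0.63672 O.
38.35 wt% SiO2 ÷ 60.083 g/mol = 0.63828 mol, giving 0.63828 Si and 1.27656 O.
Oxygen sums to 2.55335; scaling by 12/2.55335 = 4.69971 puts the formula on 12 O.
Al: 0.42448 × 4.69971 = 1.995 atoms per formula unit.

1.995 Al apfu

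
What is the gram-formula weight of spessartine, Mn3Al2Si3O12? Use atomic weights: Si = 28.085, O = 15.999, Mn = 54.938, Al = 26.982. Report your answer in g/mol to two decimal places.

495.02 g/mol

The formula mass is the sum 3×54.938 + 2×26.982 + 3×28.085 + 12×15.999.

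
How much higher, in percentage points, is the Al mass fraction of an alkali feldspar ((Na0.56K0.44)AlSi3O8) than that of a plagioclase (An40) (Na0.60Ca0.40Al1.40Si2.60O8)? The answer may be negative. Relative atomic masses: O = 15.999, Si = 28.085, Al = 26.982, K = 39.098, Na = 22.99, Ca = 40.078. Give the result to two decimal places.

Al in (Na0.56K0.44)AlSi3O8: molar mass 269.307 g/mol; 1×26.982 = 26.982 g → 10.02 wt%.
Al in Na0.60Ca0.40Al1.40Si2.60O8: molar mass 268.613 g/mol; 1.40×26.982 = 37.775 g → 14.06 wt%.
Difference = 10.02 − 14.06 = -4.04 percentage points.

-4.04 percentage points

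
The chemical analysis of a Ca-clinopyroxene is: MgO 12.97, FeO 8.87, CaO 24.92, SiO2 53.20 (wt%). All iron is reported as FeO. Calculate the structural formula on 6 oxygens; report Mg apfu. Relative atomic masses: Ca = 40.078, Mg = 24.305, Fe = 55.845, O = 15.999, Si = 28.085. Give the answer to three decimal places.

12.97 wt% MgO ÷ 40.304 g/mol = 0.32180 mol, giving 0.32180 Mg and 0.32180 O.
8.87 wt% FeO ÷ 71.844 g/mol = 0.12346 mol, giving 0.12346 Fe and 0.12346 O.
24.92 wt% CaO ÷ 56.077 g/mol = 0.44439 mol, giving 0.44439 Ca and 0.44439 O.
53.20 wt% SiO2 ÷ 60.083 g/mol = 0.88544 mol, giving 0.88544 Si and 1.77088 O.
Oxygen sums to 2.66053; scaling by 6/2.66053 = 2.25519 puts the formula on 6 O.
Mg: 0.32180 × 2.25519 = 0.726 atoms per formula unit.

0.726 Mg apfu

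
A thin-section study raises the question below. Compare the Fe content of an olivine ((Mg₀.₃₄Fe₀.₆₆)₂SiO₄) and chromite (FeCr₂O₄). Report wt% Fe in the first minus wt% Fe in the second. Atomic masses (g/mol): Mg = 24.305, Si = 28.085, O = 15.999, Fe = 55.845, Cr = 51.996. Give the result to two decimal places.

15.48 percentage points

Fe in (Mg₀.₃₄Fe₀.₆₆)₂SiO₄: molar mass 182.324 g/mol; 1.32×55.845 = 73.715 g → 40.43 wt%.
Fe in FeCr₂O₄: molar mass 223.833 g/mol; 1×55.845 = 55.845 g → 24.95 wt%.
Difference = 40.43 − 24.95 = 15.48 percentage points.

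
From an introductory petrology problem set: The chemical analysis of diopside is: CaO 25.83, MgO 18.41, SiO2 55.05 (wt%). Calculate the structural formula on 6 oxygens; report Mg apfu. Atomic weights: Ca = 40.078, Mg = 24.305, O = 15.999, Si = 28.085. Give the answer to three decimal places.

CaO: 25.83/56.077 = 0.46062 mol → 0.46062 mol Ca, 0.46062 mol O.
MgO: 18.41/40.304 = 0.45678 mol → 0.45678 mol Mg, 0.45678 mol O.
SiO2: 55.05/60.083 = 0.91623 mol → 0.91623 mol Si, 1.83246 mol O.
Total oxygen = 2.74986 mol. Normalization factor = 6/2.74986 = 2.18193.
Mg per 6 O = 0.45678 × 2.18193 = 0.997.

0.997 Mg apfu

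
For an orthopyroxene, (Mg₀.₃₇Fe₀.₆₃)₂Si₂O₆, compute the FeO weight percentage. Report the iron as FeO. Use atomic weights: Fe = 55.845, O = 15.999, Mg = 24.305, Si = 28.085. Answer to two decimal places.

37.64 wt%

Molar mass of (Mg₀.₃₇Fe₀.₆₃)₂Si₂O₆ = 0.74×24.305 + 1.26×55.845 + 2×28.085 + 6×15.999 = 240.514 g/mol.
Each formula unit contains 1.26 Fe, equivalent to 1.26/1 = 1.2600 mol FeO.
M(FeO) = 1×55.845 + 1×15.999 = 71.844 g/mol.
Mass of FeO per formula unit = 1.2600 × 71.844 = 90.523 g.
FeO wt% = 90.523 / 240.514 × 100 = 37.64%.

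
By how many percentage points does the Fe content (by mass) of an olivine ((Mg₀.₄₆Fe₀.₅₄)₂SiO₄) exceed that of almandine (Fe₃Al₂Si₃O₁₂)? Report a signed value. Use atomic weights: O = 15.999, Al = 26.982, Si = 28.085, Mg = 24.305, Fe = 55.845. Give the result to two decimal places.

0.85 percentage points

First mineral: 60.313 g Fe in 174.754 g formula = 34.51 wt% Fe.
Second mineral: 167.535 g Fe in 497.742 g formula = 33.66 wt% Fe.
34.51% − 33.66% gives a difference of 0.85 percentage points.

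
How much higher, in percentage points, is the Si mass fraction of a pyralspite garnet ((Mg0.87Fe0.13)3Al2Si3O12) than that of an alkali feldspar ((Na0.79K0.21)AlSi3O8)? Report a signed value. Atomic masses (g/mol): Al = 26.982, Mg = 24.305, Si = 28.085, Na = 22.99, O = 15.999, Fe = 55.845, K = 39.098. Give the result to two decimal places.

-11.44 percentage points

M((Mg0.87Fe0.13)3Al2Si3O12) = 415.423 g/mol, so wt% Si = 84.255/415.423 × 100 = 20.28%.
M((Na0.79K0.21)AlSi3O8) = 265.602 g/mol, so wt% Si = 84.255/265.602 × 100 = 31.72%.
20.28 − 31.72 = -11.44 pp.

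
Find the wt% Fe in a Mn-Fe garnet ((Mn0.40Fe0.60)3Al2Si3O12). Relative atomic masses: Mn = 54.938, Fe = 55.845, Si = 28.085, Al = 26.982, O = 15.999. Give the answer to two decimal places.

M((Mn0.40Fe0.60)3Al2Si3O12) = 496.654 g/mol.
Fe contributes 1.80 × 55.845 = 100.521 g per mole.
100.521/496.654 = 0.2024 → 20.24%.

20.24 wt%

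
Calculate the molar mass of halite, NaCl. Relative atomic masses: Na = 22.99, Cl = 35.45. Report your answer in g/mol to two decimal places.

58.44 g/mol

M = 1(22.99) + 1(35.45)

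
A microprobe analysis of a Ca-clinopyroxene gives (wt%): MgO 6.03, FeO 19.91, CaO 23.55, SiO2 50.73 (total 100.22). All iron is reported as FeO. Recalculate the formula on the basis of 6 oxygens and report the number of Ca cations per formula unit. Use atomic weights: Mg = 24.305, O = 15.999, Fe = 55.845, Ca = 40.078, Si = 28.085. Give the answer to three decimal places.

MgO (M=40.304): mol = 0.14961; Mg = 0.14961, O = 0.14961.
FeO (M=71.844): mol = 0.27713; Fe = 0.27713, O = 0.27713.
CaO (M=56.077): mol = 0.41996; Ca = 0.41996, O = 0.41996.
SiO2 (M=60.083): mol = 0.84433; Si = 0.84433, O = 1.68866.
ΣO = 2.53536; factor = 6/ΣO = 2.36653.
Ca apfu = 0.41996 × 2.36653 = 0.994.

0.994 Ca apfu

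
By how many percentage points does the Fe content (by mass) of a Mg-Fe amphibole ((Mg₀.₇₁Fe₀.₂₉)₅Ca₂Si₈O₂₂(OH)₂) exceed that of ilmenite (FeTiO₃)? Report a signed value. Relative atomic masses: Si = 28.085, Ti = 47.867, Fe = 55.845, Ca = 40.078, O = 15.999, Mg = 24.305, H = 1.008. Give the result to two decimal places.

-27.37 percentage points

First mineral: 80.975 g Fe in 858.086 g formula = 9.44 wt% Fe.
Second mineral: 55.845 g Fe in 151.709 g formula = 36.81 wt% Fe.
9.44% − 36.81% gives a difference of -27.37 percentage points.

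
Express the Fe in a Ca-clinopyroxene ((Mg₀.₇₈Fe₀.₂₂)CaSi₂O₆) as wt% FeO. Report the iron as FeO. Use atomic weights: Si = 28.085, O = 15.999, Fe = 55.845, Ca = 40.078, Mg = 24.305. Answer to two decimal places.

Formula mass = 223.486 g/mol.
0.22 Fe → 0.2200 mol FeO per formula unit; M(FeO) = 71.844, so FeO mass = 15.806 g.
15.806/223.486 × 100 = 7.07 wt%.

7.07 wt%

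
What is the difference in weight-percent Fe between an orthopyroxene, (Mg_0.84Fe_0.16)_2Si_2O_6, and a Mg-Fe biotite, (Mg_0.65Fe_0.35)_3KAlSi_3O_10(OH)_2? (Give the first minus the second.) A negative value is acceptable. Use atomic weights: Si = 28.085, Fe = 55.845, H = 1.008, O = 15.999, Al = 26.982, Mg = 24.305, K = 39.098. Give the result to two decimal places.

-4.55 percentage points

First mineral: 17.870 g Fe in 210.867 g formula = 8.47 wt% Fe.
Second mineral: 58.637 g Fe in 450.371 g formula = 13.02 wt% Fe.
8.47% − 13.02% gives a difference of -4.55 percentage points.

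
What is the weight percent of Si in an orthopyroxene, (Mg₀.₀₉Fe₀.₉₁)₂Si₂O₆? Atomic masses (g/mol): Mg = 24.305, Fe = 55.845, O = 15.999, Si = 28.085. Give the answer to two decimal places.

Formula mass = 0.18×24.305 + 1.82×55.845 + 2×28.085 + 6×15.999 = 258.177 g/mol, of which 56.170 g is Si.
So Si makes up 56.170/258.177 = 0.2176 of the mass, i.e. 21.76%.

21.76 weight percent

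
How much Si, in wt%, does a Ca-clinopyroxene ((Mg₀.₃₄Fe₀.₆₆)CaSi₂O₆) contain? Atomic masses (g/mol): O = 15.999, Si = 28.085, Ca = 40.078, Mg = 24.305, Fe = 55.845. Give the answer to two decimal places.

23.66 wt%

Formula mass = 0.34×24.305 + 0.66×55.845 + 1×40.078 + 2×28.085 + 6×15.999 = 237.363 g/mol, of which 56.170 g is Si.
So Si makes up 56.170/237.363 = 0.2366 of the mass, i.e. 23.66%.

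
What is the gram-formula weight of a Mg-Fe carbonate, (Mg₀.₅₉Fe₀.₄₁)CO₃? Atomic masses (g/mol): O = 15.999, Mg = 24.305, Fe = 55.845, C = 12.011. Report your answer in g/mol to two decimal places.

97.24 g/mol

M = 0.59(24.305) + 0.41(55.845) + 1(12.011) + 3(15.999)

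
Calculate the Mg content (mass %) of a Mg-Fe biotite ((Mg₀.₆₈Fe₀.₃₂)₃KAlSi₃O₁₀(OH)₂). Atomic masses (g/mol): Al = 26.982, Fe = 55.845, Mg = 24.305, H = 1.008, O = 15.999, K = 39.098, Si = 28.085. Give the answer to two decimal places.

11.08 mass %

Formula mass = 2.04*24.305 + 0.96*55.845 + 1*39.098 + 1*26.982 + 3*28.085 + 12*15.999 + 2*1.008 = 447.532 g/mol, of which 49.582 g is Mg.
So Mg makes up 49.582/447.532 = 0.1108 of the mass, i.e. 11.08%.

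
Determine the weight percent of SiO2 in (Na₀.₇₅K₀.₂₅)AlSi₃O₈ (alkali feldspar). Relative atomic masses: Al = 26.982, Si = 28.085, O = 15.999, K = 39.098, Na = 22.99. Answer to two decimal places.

Molar mass of (Na₀.₇₅K₀.₂₅)AlSi₃O₈ = 0.75×22.99 + 0.25×39.098 + 1×26.982 + 3×28.085 + 8×15.999 = 266.246 g/mol.
Each formula unit contains 3 Si, equivalent to 3/1 = 3.0000 mol SiO2.
M(SiO2) = 1×28.085 + 2×15.999 = 60.083 g/mol.
Mass of SiO2 per formula unit = 3.0000 × 60.083 = 180.249 g.
SiO2 wt% = 180.249 / 266.246 × 100 = 67.70%.

67.70 wt%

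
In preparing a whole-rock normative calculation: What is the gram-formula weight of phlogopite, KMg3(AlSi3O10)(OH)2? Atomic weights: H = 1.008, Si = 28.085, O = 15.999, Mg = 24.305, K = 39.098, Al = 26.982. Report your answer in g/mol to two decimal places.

M = 1*39.098 + 3*24.305 + 1*26.982 + 3*28.085 + 12*15.999 + 2*1.008

417.25 g/mol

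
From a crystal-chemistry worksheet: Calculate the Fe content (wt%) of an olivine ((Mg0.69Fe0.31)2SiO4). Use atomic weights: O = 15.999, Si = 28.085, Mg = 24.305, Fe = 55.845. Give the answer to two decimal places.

Molar mass of (Mg0.69Fe0.31)2SiO4: 1.38*24.305 + 0.62*55.845 + 1*28.085 + 4*15.999 = 160.246 g/mol.
Mass of Fe per formula unit: 0.62 × 55.845 = 34.624 g.
Weight fraction Fe = 34.624 / 160.246 = 0.2161.

21.61 wt%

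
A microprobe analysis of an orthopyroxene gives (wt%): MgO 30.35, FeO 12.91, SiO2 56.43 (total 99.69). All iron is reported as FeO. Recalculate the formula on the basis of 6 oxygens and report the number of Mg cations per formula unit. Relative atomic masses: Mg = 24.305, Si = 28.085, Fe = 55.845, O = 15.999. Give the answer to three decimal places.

MgO: 30.35/40.304 = 0.75303 mol → 0.75303 mol Mg, 0.75303 mol O.
FeO: 12.91/71.844 = 0.17969 mol → 0.17969 mol Fe, 0.17969 mol O.
SiO2: 56.43/60.083 = 0.93920 mol → 0.93920 mol Si, 1.87840 mol O.
Total oxygen = 2.81112 mol. Normalization factor = 6/2.81112 = 2.13438.
Mg per 6 O = 0.75303 × 2.13438 = 1.607.

1.607 Mg apfu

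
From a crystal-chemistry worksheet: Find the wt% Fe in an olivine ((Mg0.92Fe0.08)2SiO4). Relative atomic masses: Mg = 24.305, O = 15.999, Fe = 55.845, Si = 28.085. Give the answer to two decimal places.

6.13 weight percent

Molar mass of (Mg0.92Fe0.08)2SiO4: 1.84·24.305 + 0.16·55.845 + 1·28.085 + 4·15.999 = 145.737 g/mol.
Mass of Fe per formula unit: 0.16 × 55.845 = 8.935 g.
Weight fraction Fe = 8.935 / 145.737 = 0.0613.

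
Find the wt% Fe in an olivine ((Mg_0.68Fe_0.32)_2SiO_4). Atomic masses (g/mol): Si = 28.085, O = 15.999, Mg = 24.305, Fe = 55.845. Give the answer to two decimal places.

22.22 weight percent

Formula mass = 1.36*24.305 + 0.64*55.845 + 1*28.085 + 4*15.999 = 160.877 g/mol, of which 35.741 g is Fe.
So Fe makes up 35.741/160.877 = 0.2222 of the mass, i.e. 22.22%.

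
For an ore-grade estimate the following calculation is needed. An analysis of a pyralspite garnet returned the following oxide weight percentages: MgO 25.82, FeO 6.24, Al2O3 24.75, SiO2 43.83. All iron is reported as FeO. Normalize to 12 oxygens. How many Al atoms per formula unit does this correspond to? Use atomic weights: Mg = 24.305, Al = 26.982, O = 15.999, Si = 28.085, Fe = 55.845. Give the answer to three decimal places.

MgO: 25.82/40.304 = 0.64063 mol → 0.64063 mol Mg, 0.64063 mol O.
FeO: 6.24/71.844 = 0.08685 mol → 0.08685 mol Fe, 0.08685 mol O.
Al2O3: 24.75/101.961 = 0.24274 mol → 0.48548 mol Al, 0.72822 mol O.
SiO2: 43.83/60.083 = 0.72949 mol → 0.72949 mol Si, 1.45898 mol O.
Total oxygen = 2.91468 mol. Normalization factor = 12/2.91468 = 4.11709.
Al per 12 O = 0.48548 × 4.11709 = 1.999.

1.999 Al apfu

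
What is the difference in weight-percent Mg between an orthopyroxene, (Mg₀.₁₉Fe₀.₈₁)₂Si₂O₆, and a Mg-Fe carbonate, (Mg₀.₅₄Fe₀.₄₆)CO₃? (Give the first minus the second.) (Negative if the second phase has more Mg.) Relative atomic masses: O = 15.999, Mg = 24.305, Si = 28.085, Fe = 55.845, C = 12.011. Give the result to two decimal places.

M((Mg₀.₁₉Fe₀.₈₁)₂Si₂O₆) = 251.869 g/mol, so wt% Mg = 9.236/251.869 × 100 = 3.67%.
M((Mg₀.₅₄Fe₀.₄₆)CO₃) = 98.821 g/mol, so wt% Mg = 13.125/98.821 × 100 = 13.28%.
3.67 − 13.28 = -9.61 pp.

-9.61 percentage points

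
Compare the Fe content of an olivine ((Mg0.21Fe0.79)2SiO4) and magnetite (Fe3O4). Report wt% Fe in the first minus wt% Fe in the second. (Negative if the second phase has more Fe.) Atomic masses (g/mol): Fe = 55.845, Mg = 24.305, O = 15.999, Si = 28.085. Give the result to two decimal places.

-26.05 percentage points

First mineral: 88.235 g Fe in 190.524 g formula = 46.31 wt% Fe.
Second mineral: 167.535 g Fe in 231.531 g formula = 72.36 wt% Fe.
46.31% − 72.36% gives a difference of -26.05 percentage points.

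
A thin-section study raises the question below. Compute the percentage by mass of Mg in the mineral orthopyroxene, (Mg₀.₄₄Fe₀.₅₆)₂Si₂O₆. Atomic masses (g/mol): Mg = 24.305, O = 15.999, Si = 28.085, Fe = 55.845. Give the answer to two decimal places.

9.06 wt%

Molar mass of (Mg₀.₄₄Fe₀.₅₆)₂Si₂O₆: 0.88*24.305 + 1.12*55.845 + 2*28.085 + 6*15.999 = 236.099 g/mol.
Mass of Mg per formula unit: 0.88 × 24.305 = 21.388 g.
Weight fraction Mg = 21.388 / 236.099 = 0.0906.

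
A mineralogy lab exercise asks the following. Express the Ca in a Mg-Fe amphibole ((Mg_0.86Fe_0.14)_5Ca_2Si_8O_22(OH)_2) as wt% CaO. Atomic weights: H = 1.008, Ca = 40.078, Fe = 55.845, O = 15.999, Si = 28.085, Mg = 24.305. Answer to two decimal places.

13.44 wt%

Molar mass of (Mg_0.86Fe_0.14)_5Ca_2Si_8O_22(OH)_2 = 4.30·24.305 + 0.70·55.845 + 2·40.078 + 8·28.085 + 24·15.999 + 2·1.008 = 834.431 g/mol.
Each formula unit contains 2 Ca, equivalent to 2/1 = 2.0000 mol CaO.
M(CaO) = 1×40.078 + 1×15.999 = 56.077 g/mol.
Mass of CaO per formula unit = 2.0000 × 56.077 = 112.154 g.
CaO wt% = 112.154 / 834.431 × 100 = 13.44%.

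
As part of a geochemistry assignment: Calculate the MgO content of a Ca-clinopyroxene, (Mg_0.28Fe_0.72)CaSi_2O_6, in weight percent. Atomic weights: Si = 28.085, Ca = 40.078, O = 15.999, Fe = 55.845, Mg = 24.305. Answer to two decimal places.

4.72 wt%

M((Mg_0.28Fe_0.72)CaSi_2O_6) = 239.256 g/mol; M(MgO) = 40.304 g/mol.
Moles MgO per formula unit = 0.28 Mg ÷ 1 = 0.2800.
MgO fraction = (0.2800 × 40.304) / 239.256 = 11.285/239.256 = 0.0472.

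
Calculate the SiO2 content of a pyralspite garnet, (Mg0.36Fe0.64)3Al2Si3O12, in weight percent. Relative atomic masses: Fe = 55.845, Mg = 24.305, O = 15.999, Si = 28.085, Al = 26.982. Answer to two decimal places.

38.87 wt%

Molar mass of (Mg0.36Fe0.64)3Al2Si3O12 = 1.08*24.305 + 1.92*55.845 + 2*26.982 + 3*28.085 + 12*15.999 = 463.679 g/mol.
Each formula unit contains 3 Si, equivalent to 3/1 = 3.0000 mol SiO2.
M(SiO2) = 1×28.085 + 2×15.999 = 60.083 g/mol.
Mass of SiO2 per formula unit = 3.0000 × 60.083 = 180.249 g.
SiO2 wt% = 180.249 / 463.679 × 100 = 38.87%.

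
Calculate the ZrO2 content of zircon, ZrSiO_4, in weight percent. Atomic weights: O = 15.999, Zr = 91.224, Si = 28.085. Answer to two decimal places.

67.22 wt%

Formula mass = 183.305 g/mol.
1 Zr → 1.0000 mol ZrO2 per formula unit; M(ZrO2) = 123.222, so ZrO2 mass = 123.222 g.
123.222/183.305 × 100 = 67.22 wt%.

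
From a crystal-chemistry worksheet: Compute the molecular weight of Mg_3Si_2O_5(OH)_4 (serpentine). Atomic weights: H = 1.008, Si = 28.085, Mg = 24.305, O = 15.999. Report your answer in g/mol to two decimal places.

Mg: 3 × 24.305 = 72.9150
Si: 2 × 28.085 = 56.1700
O: 9 × 15.999 = 143.9910
H: 4 × 1.008 = 4.0320
Summing the contributions gives the formula mass.

277.11 g/mol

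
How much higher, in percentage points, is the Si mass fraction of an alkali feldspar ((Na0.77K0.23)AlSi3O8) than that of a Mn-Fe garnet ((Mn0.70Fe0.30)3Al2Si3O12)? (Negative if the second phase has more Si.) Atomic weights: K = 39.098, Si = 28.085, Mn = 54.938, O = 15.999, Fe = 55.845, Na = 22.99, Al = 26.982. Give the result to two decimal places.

14.69 percentage points

M((Na0.77K0.23)AlSi3O8) = 265.924 g/mol, so wt% Si = 84.255/265.924 × 100 = 31.68%.
M((Mn0.70Fe0.30)3Al2Si3O12) = 495.837 g/mol, so wt% Si = 84.255/495.837 × 100 = 16.99%.
31.68 − 16.99 = 14.69 pp.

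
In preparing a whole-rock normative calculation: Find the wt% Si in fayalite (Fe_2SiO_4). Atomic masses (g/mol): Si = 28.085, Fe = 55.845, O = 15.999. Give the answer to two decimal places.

13.78 weight percent

Molar mass of Fe_2SiO_4: 2×55.845 + 1×28.085 + 4×15.999 = 203.771 g/mol.
Mass of Si per formula unit: 1 × 28.085 = 28.085 g.
Weight fraction Si = 28.085 / 203.771 = 0.1378.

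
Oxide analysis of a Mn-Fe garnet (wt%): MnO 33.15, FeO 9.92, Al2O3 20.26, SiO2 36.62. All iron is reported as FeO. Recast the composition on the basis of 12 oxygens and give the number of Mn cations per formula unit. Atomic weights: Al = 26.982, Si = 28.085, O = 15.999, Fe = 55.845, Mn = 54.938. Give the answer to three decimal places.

2.317 Mn apfu

MnO: 33.15/70.937 = 0.46732 mol → 0.46732 mol Mn, 0.46732 mol O.
FeO: 9.92/71.844 = 0.13808 mol → 0.13808 mol Fe, 0.13808 mol O.
Al2O3: 20.26/101.961 = 0.19870 mol → 0.39740 mol Al, 0.59610 mol O.
SiO2: 36.62/60.083 = 0.60949 mol → 0.60949 mol Si, 1.21898 mol O.
Total oxygen = 2.42048 mol. Normalization factor = 12/2.42048 = 4.95769.
Mn per 12 O = 0.46732 × 4.95769 = 2.317.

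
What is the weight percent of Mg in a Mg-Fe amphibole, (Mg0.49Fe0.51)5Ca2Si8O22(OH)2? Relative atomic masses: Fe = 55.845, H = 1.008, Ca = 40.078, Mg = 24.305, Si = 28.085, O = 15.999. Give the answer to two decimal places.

6.67 mass %

Formula mass = 2.45×24.305 + 2.55×55.845 + 2×40.078 + 8×28.085 + 24×15.999 + 2×1.008 = 892.780 g/mol, of which 59.547 g is Mg.
So Mg makes up 59.547/892.780 = 0.0667 of the mass, i.e. 6.67%.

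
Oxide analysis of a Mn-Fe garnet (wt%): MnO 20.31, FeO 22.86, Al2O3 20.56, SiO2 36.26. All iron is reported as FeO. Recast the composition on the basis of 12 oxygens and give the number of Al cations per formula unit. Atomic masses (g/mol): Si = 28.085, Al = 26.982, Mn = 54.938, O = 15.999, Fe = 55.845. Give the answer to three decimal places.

2.003 Al apfu

MnO: 20.31/70.937 = 0.28631 mol → 0.28631 mol Mn, 0.28631 mol O.
FeO: 22.86/71.844 = 0.31819 mol → 0.31819 mol Fe, 0.31819 mol O.
Al2O3: 20.56/101.961 = 0.20165 mol → 0.40330 mol Al, 0.60495 mol O.
SiO2: 36.26/60.083 = 0.60350 mol → 0.60350 mol Si, 1.20700 mol O.
Total oxygen = 2.41645 mol. Normalization factor = 12/2.41645 = 4.96596.
Al per 12 O = 0.40330 × 4.96596 = 2.003.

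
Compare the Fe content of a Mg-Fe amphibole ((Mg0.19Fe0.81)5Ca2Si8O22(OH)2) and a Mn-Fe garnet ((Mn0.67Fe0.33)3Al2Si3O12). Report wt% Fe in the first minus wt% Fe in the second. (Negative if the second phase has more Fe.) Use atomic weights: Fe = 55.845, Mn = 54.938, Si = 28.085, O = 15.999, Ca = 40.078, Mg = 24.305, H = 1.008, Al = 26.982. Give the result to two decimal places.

First mineral: 226.172 g Fe in 940.090 g formula = 24.06 wt% Fe.
Second mineral: 55.287 g Fe in 495.919 g formula = 11.15 wt% Fe.
24.06% − 11.15% gives a difference of 12.91 percentage points.

12.91 percentage points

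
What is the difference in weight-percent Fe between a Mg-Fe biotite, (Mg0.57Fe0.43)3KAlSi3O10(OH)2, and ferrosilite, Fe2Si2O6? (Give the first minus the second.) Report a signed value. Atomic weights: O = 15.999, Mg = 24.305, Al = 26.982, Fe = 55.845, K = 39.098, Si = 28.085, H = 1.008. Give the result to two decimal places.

-26.60 percentage points

M((Mg0.57Fe0.43)3KAlSi3O10(OH)2) = 457.941 g/mol, so wt% Fe = 72.040/457.941 × 100 = 15.73%.
M(Fe2Si2O6) = 263.854 g/mol, so wt% Fe = 111.690/263.854 × 100 = 42.33%.
15.73 − 42.33 = -26.60 pp.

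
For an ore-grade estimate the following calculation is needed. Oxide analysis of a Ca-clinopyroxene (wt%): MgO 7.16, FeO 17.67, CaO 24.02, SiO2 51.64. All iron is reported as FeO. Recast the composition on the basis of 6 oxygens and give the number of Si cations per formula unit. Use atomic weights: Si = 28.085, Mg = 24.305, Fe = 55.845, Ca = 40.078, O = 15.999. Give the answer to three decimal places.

MgO: 7.16/40.304 = 0.17765 mol → 0.17765 mol Mg, 0.17765 mol O.
FeO: 17.67/71.844 = 0.24595 mol → 0.24595 mol Fe, 0.24595 mol O.
CaO: 24.02/56.077 = 0.42834 mol → 0.42834 mol Ca, 0.42834 mol O.
SiO2: 51.64/60.083 = 0.85948 mol → 0.85948 mol Si, 1.71896 mol O.
Total oxygen = 2.57090 mol. Normalization factor = 6/2.57090 = 2.33381.
Si per 6 O = 0.85948 × 2.33381 = 2.006.

2.006 Si apfu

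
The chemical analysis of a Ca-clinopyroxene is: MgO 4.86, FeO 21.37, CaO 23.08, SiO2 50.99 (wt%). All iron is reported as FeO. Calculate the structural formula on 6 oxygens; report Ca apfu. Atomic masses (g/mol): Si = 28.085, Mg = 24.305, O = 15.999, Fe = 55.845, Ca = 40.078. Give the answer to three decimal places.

MgO: 4.86/40.304 = 0.12058 mol → 0.12058 mol Mg, 0.12058 mol O.
FeO: 21.37/71.844 = 0.29745 mol → 0.29745 mol Fe, 0.29745 mol O.
CaO: 23.08/56.077 = 0.41158 mol → 0.41158 mol Ca, 0.41158 mol O.
SiO2: 50.99/60.083 = 0.84866 mol → 0.84866 mol Si, 1.69732 mol O.
Total oxygen = 2.52693 mol. Normalization factor = 6/2.52693 = 2.37442.
Ca per 6 O = 0.41158 × 2.37442 = 0.977.

0.977 Ca apfu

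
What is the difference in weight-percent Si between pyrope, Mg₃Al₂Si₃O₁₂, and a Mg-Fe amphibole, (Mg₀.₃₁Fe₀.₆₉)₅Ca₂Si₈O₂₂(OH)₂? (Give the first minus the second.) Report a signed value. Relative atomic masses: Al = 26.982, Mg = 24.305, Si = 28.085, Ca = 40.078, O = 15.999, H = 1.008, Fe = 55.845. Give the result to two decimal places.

-3.49 percentage points

First mineral: 84.255 g Si in 403.122 g formula = 20.90 wt% Si.
Second mineral: 224.680 g Si in 921.166 g formula = 24.39 wt% Si.
20.90% − 24.39% gives a difference of -3.49 percentage points.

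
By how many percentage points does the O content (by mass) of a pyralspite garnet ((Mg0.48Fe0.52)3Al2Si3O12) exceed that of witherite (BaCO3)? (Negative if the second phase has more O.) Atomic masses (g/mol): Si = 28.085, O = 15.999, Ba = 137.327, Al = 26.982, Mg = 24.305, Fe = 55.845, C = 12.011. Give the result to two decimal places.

First mineral: 191.988 g O in 452.324 g formula = 42.44 wt% O.
Second mineral: 47.997 g O in 197.335 g formula = 24.32 wt% O.
42.44% − 24.32% gives a difference of 18.12 percentage points.

18.12 percentage points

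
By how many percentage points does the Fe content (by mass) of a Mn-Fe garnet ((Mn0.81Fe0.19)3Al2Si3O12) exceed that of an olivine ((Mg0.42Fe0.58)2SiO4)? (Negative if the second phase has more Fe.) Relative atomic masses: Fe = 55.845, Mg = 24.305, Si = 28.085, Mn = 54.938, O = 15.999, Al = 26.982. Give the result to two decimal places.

-30.12 percentage points

First mineral: 31.832 g Fe in 495.538 g formula = 6.42 wt% Fe.
Second mineral: 64.780 g Fe in 177.277 g formula = 36.54 wt% Fe.
6.42% − 36.54% gives a difference of -30.12 percentage points.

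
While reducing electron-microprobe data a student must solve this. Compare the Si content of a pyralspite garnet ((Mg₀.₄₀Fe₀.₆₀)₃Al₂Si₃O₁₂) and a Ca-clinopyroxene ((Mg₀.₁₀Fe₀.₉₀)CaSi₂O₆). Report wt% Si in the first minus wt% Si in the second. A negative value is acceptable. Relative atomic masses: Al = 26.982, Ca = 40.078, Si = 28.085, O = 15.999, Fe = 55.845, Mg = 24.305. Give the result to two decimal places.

-4.61 percentage points

Si in (Mg₀.₄₀Fe₀.₆₀)₃Al₂Si₃O₁₂: molar mass 459.894 g/mol; 3×28.085 = 84.255 g → 18.32 wt%.
Si in (Mg₀.₁₀Fe₀.₉₀)CaSi₂O₆: molar mass 244.933 g/mol; 2×28.085 = 56.170 g → 22.93 wt%.
Difference = 18.32 − 22.93 = -4.61 percentage points.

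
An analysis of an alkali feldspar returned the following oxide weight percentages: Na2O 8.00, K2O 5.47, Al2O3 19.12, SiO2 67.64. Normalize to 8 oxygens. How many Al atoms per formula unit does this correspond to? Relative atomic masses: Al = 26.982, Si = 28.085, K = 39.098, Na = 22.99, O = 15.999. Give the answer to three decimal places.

Na2O: 8.00/61.979 = 0.12908 mol → 0.25816 mol Na, 0.12908 mol O.
K2O: 5.47/94.195 = 0.05807 mol → 0.11614 mol K, 0.05807 mol O.
Al2O3: 19.12/101.961 = 0.18752 mol → 0.37504 mol Al, 0.56256 mol O.
SiO2: 67.64/60.083 = 1.12578 mol → 1.12578 mol Si, 2.25156 mol O.
Total oxygen = 3.00127 mol. Normalization factor = 8/3.00127 = 2.66554.
Al per 8 O = 0.37504 × 2.66554 = 1.000.

1.000 Al apfu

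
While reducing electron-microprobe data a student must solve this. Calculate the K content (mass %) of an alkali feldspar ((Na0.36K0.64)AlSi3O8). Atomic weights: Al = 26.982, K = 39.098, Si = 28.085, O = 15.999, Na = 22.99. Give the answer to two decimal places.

9.18 mass %

M((Na0.36K0.64)AlSi3O8) = 272.528 g/mol.
K contributes 0.64 × 39.098 = 25.023 g per mole.
25.023/272.528 = 0.0918 → 9.18%.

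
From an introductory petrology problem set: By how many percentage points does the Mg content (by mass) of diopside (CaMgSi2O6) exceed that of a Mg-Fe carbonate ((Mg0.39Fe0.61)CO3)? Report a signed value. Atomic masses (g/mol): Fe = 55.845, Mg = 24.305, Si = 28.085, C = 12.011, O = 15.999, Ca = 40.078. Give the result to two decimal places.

2.07 percentage points

M(CaMgSi2O6) = 216.547 g/mol, so wt% Mg = 24.305/216.547 × 100 = 11.22%.
M((Mg0.39Fe0.61)CO3) = 103.552 g/mol, so wt% Mg = 9.479/103.552 × 100 = 9.15%.
11.22 − 9.15 = 2.07 pp.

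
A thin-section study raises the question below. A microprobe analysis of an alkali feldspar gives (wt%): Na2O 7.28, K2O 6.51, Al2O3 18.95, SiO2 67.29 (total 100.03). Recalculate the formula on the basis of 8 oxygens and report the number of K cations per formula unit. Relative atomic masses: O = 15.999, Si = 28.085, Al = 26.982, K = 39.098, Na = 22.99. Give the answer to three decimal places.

0.371 K apfu

7.28 wt% Na2O ÷ 61.979 g/mol = 0.11746 mol, giving 0.23492 Na and 0.11746 O.
6.51 wt% K2O ÷ 94.195 g/mol = 0.06911 mol, giving 0.13822 K and 0.06911 O.
18.95 wt% Al2O3 ÷ 101.961 g/mol = 0.18586 mol, giving 0.37172 Al and 0.55758 O.
67.29 wt% SiO2 ÷ 60.083 g/mol = 1.11995 mol, giving 1.11995 Si and 2.23990 O.
Oxygen sums to 2.98405; scaling by 8/2.98405 = 2.68092 puts the formula on 8 O.
K: 0.13822 × 2.68092 = 0.371 atoms per formula unit.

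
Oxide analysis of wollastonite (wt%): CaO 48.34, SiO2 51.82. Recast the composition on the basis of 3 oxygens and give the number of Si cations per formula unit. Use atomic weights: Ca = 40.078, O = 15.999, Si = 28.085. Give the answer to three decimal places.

1.000 Si apfu

CaO (M=56.077): mol = 0.86203; Ca = 0.86203, O = 0.86203.
SiO2 (M=60.083): mol = 0.86247; Si = 0.86247, O = 1.72494.
ΣO = 2.58697; factor = 3/ΣO = 1.15966.
Si apfu = 0.86247 × 1.15966 = 1.000.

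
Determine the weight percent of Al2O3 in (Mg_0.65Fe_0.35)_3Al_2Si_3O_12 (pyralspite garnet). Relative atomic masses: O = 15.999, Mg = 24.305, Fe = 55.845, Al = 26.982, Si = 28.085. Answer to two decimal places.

Molar mass of (Mg_0.65Fe_0.35)_3Al_2Si_3O_12 = 1.95*24.305 + 1.05*55.845 + 2*26.982 + 3*28.085 + 12*15.999 = 436.239 g/mol.
Each formula unit contains 2 Al, equivalent to 2/2 = 1.0000 mol Al2O3.
M(Al2O3) = 2×26.982 + 3×15.999 = 101.961 g/mol.
Mass of Al2O3 per formula unit = 1.0000 × 101.961 = 101.961 g.
Al2O3 wt% = 101.961 / 436.239 × 100 = 23.37%.

23.37 wt%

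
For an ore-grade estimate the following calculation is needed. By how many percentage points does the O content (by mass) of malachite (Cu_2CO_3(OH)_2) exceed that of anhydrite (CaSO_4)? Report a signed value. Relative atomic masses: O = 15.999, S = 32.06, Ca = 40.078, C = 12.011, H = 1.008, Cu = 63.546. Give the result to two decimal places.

-10.83 percentage points

O in Cu_2CO_3(OH)_2: molar mass 221.114 g/mol; 5×15.999 = 79.995 g → 36.18 wt%.
O in CaSO_4: molar mass 136.134 g/mol; 4×15.999 = 63.996 g → 47.01 wt%.
Difference = 36.18 − 47.01 = -10.83 percentage points.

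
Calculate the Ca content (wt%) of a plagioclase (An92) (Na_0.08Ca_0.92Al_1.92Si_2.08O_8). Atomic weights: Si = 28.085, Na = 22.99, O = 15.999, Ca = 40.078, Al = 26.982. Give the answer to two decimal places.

13.31 wt%

Formula mass = 0.08*22.99 + 0.92*40.078 + 1.92*26.982 + 2.08*28.085 + 8*15.999 = 276.925 g/mol, of which 36.872 g is Ca.
So Ca makes up 36.872/276.925 = 0.1331 of the mass, i.e. 13.31%.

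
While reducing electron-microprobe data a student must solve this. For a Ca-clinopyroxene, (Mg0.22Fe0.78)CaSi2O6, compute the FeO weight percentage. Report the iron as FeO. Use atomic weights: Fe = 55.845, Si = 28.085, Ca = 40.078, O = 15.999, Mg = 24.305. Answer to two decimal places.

23.24 wt%

M((Mg0.22Fe0.78)CaSi2O6) = 241.148 g/mol; M(FeO) = 71.844 g/mol.
Moles FeO per formula unit = 0.78 Fe ÷ 1 = 0.7800.
FeO fraction = (0.7800 × 71.844) / 241.148 = 56.038/241.148 = 0.2324.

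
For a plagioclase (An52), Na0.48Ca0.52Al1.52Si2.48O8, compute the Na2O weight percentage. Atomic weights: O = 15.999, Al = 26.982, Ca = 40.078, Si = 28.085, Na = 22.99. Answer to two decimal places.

5.50 wt%

M(Na0.48Ca0.52Al1.52Si2.48O8) = 270.531 g/mol; M(Na2O) = 61.979 g/mol.
Moles Na2O per formula unit = 0.48 Na ÷ 2 = 0.2400.
Na2O fraction = (0.2400 × 61.979) / 270.531 = 14.875/270.531 = 0.0550.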